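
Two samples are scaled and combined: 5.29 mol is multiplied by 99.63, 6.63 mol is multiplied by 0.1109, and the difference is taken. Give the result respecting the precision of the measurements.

526 mol

5.29 × 99.63 = 527.0427 → 527 mol (3 s.f., last digit at the 10^0 place).
6.63 × 0.1109 = 0.735267 → 0.735 mol (3 s.f., last digit at the 10^-3 place).
Difference: 526.307433 mol; keep the coarser place, 10^0.
Result: 526 mol.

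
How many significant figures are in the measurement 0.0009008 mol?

0.0009008: leading zeros are not significant; zeros between nonzero digits are significant.

4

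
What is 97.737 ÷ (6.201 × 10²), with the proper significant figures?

97.737 ÷ (6.201 × 10²) = 0.157614900822…
Multiplication/division keeps the fewest significant figures: 97.737 → 5 s.f., 6.201 × 10² → 4 s.f.; limit is 4.
Rounded to 4 significant figures: 0.1576.

0.1576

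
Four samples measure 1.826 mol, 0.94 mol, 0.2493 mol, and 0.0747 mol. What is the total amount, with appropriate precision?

3.09 mol

1.826 mol + 0.94 mol + 0.2493 mol + 0.0747 mol = 3.0900 mol.
Addition/subtraction keeps the fewest decimal places: 1.826 → 3 decimal places, 0.94 → 2 decimal places, 0.2493 → 4 decimal places, 0.0747 → 4 decimal places; limit is 2.
Rounded to 2 decimal places: 3.09 mol.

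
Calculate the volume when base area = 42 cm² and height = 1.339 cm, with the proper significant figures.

volume = 42 cm² × 1.339 cm = 56.238 cm³.
42 has 2 significant figures; 1.339 has 4.
Division/multiplication keeps the fewest: 2 significant figures.
Rounded: 56 cm³.

56 cm³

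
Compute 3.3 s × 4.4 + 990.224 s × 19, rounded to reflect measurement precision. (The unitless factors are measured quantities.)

1.9 × 10^4 s

3.3 × 4.4 = 14.52 → 15 s (2 s.f., last digit at the 10^0 place).
990.224 × 19 = 18814.256 → 1.9 × 10^4 s (2 s.f., last digit at the 10^3 place).
Sum: 18828.776 s; keep the coarser place, 10^3.
Result: 1.9 × 10^4 s.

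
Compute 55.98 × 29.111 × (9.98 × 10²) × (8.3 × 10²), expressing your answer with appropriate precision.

1.3 × 10⁹

55.98 × 29.111 × (9.98 × 10²) × (8.3 × 10²) = 1.34989084533 × 10^9…
Multiplication/division keeps the fewest significant figures: 55.98 → 4 s.f., 29.111 → 5 s.f., 9.98 × 10² → 3 s.f., 8.3 × 10² → 2 s.f.; limit is 2.
Rounded to 2 significant figures: 1.3 × 10⁹.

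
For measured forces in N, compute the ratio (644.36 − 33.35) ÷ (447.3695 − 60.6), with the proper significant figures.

644.36 − 33.35 = 611.01, limited to 2 d.p. → 5 s.f.; 447.3695 − 60.6 = 386.7695, limited to 1 d.p. → 4 s.f.
Carrying full precision, 611.01 ÷ 386.7695 = 1.57977813659…; keep min(5, 4) = 4 s.f.
Rounded to 4 significant figures: 1.580.

1.580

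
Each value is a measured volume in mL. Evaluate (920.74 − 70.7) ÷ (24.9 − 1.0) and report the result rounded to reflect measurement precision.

35.6

920.74 − 70.7 = 850.04, limited to 1 d.p. → 4 s.f.; 24.9 − 1.0 = 23.9, limited to 1 d.p. → 3 s.f.
Carrying full precision, 850.04 ÷ 23.9 = 35.5665271967…; keep min(4, 3) = 3 s.f.
Rounded to 3 significant figures: 35.6.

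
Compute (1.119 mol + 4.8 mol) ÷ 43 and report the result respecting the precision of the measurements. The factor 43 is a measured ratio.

1.119 mol + 4.8 mol = 5.919 mol; the sum is limited to 1 decimal place (2 s.f.).
Carrying full precision, 5.919 ÷ 43 = 0.137651162791… mol; 43 has 2 s.f., so the result keeps min(2, 2) = 2 s.f.
Rounded to 2 significant figures: 0.14 mol.

0.14 mol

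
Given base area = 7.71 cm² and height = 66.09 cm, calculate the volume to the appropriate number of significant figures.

510. cm³

volume = 7.71 cm² × 66.09 cm = 509.5539 cm³.
7.71 has 3 significant figures; 66.09 has 4.
Division/multiplication keeps the fewest: 3 significant figures.
Rounded: 510. cm³.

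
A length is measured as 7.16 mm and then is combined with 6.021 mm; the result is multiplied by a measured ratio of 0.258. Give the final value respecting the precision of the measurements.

3.40 mm

7.16 mm + 6.021 mm = 13.181 mm; the sum is limited to 2 decimal places (4 s.f.).
Carrying full precision, 13.181 × 0.258 = 3.400698 mm; 0.258 has 3 s.f., so the result keeps min(4, 3) = 3 s.f.
Rounded to 3 significant figures: 3.40 mm.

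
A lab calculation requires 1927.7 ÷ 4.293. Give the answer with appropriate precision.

1927.7 ÷ 4.293 = 449.03331004…
Multiplication/division keeps the fewest significant figures: 1927.7 → 5 s.f., 4.293 → 4 s.f.; limit is 4.
Rounded to 4 significant figures: 449.0.

449.0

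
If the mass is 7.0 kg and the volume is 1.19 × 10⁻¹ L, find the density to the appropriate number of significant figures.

density = 7.0 kg ÷ 1.19 × 10⁻¹ L = 58.8235294118… kg/L.
7.0 has 2 significant figures; 1.19 × 10⁻¹ has 3.
Division/multiplication keeps the fewest: 2 significant figures.
Rounded: 59 kg/L.

59 kg/L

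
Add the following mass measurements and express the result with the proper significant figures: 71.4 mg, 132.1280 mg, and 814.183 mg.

71.4 mg + 132.1280 mg + 814.183 mg = 1017.7110 mg.
Addition/subtraction keeps the fewest decimal places: 71.4 → 1 decimal place, 132.1280 → 4 decimal places, 814.183 → 3 decimal places; limit is 1.
Rounded to 1 decimal place: 1.0177 × 10^3 mg.

1.0177 × 10^3 mg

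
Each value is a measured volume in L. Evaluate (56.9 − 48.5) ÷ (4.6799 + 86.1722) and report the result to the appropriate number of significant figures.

0.092

56.9 − 48.5 = 8.4, limited to 1 d.p. → 2 s.f.; 4.6799 + 86.1722 = 90.8521, limited to 4 d.p. → 6 s.f.
Carrying full precision, 8.4 ÷ 90.8521 = 0.0924579618963…; keep min(2, 6) = 2 s.f.
Rounded to 2 significant figures: 0.092.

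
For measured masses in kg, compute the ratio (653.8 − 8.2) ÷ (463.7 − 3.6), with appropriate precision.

653.8 − 8.2 = 645.6, limited to 1 d.p. → 4 s.f.; 463.7 − 3.6 = 460.1, limited to 1 d.p. → 4 s.f.
Carrying full precision, 645.6 ÷ 460.1 = 1.40317322321…; keep min(4, 4) = 4 s.f.
Rounded to 4 significant figures: 1.403.

1.403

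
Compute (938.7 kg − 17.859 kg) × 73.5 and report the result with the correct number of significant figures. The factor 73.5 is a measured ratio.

938.7 kg − 17.859 kg = 920.841 kg; the difference is limited to 1 decimal place (4 s.f.).
Carrying full precision, 920.841 × 73.5 = 67681.8135 kg; 73.5 has 3 s.f., so the result keeps min(4, 3) = 3 s.f.
Rounded to 3 significant figures: 6.77 × 10⁴ kg.

6.77 × 10⁴ kg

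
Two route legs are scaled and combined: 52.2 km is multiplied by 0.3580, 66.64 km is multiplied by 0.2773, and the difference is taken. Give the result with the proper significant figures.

0.2 km

52.2 × 0.3580 = 18.6876 → 18.7 km (3 s.f., last digit at the 10^-1 place).
66.64 × 0.2773 = 18.479272 → 18.48 km (4 s.f., last digit at the 10^-2 place).
Difference: 0.208328 km; keep the coarser place, 10^-1.
Result: 0.2 km.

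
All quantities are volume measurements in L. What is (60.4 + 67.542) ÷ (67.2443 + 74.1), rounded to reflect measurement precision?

60.4 + 67.542 = 127.942, limited to 1 d.p. → 4 s.f.; 67.2443 + 74.1 = 141.3443, limited to 1 d.p. → 4 s.f.
Carrying full precision, 127.942 ÷ 141.3443 = 0.905179763174…; keep min(4, 4) = 4 s.f.
Rounded to 4 significant figures: 0.9052.

0.9052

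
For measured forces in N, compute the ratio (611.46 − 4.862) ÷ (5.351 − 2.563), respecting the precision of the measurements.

611.46 − 4.862 = 606.598, limited to 2 d.p. → 5 s.f.; 5.351 − 2.563 = 2.788, limited to 3 d.p. → 4 s.f.
Carrying full precision, 606.598 ÷ 2.788 = 217.574605452…; keep min(5, 4) = 4 s.f.
Rounded to 4 significant figures: 217.6.

217.6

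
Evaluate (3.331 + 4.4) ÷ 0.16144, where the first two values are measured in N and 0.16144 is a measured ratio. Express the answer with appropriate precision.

48 N

3.331 N + 4.4 N = 7.731 N; the sum is limited to 1 decimal place (2 s.f.).
Carrying full precision, 7.731 ÷ 0.16144 = 47.8877601586… N; 0.16144 has 5 s.f., so the result keeps min(2, 5) = 2 s.f.
Rounded to 2 significant figures: 48 N.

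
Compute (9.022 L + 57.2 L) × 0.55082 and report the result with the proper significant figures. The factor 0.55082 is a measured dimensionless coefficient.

9.022 L + 57.2 L = 66.222 L; the sum is limited to 1 decimal place (3 s.f.).
Carrying full precision, 66.222 × 0.55082 = 36.47640204 L; 0.55082 has 5 s.f., so the result keeps min(3, 5) = 3 s.f.
Rounded to 3 significant figures: 36.5 L.

36.5 L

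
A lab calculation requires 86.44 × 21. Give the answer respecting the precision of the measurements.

1.8 × 10³

86.44 × 21 = 1815.24
Multiplication/division keeps the fewest significant figures: 86.44 → 4 s.f., 21 → 2 s.f.; limit is 2.
Rounded to 2 significant figures: 1.8 × 10³.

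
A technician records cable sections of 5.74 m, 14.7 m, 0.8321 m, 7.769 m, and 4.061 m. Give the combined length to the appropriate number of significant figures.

5.74 m + 14.7 m + 0.8321 m + 7.769 m + 4.061 m = 33.1021 m.
Addition/subtraction keeps the fewest decimal places: 5.74 → 2 decimal places, 14.7 → 1 decimal place, 0.8321 → 4 decimal places, 7.769 → 3 decimal places, 4.061 → 3 decimal places; limit is 1.
Rounded to 1 decimal place: 33.1 m.

33.1 m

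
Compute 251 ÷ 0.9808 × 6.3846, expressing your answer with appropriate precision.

251 ÷ 0.9808 × 6.3846 = 1633.90558728…
Multiplication/division keeps the fewest significant figures: 251 → 3 s.f., 0.9808 → 4 s.f., 6.3846 → 5 s.f.; limit is 3.
Rounded to 3 significant figures: 1.63 × 10^3.

1.63 × 10^3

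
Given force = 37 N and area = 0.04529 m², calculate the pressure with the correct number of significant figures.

8.2 × 10^2 Pa

pressure = 37 N ÷ 0.04529 m² = 816.957385736… Pa.
37 has 2 significant figures; 0.04529 has 4.
Division/multiplication keeps the fewest: 2 significant figures.
Rounded: 8.2 × 10^2 Pa.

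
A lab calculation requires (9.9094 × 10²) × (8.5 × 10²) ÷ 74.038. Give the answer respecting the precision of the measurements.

(9.9094 × 10²) × (8.5 × 10²) ÷ 74.038 = 11376.5768929…
Multiplication/division keeps the fewest significant figures: 9.9094 × 10² → 5 s.f., 8.5 × 10² → 2 s.f., 74.038 → 5 s.f.; limit is 2.
Rounded to 2 significant figures: 1.1 × 10⁴.

1.1 × 10⁴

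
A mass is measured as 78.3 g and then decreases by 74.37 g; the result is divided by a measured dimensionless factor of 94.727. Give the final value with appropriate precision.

78.3 g − 74.37 g = 3.93 g; the difference is limited to 1 decimal place (2 s.f.).
Carrying full precision, 3.93 ÷ 94.727 = 0.0414876434385… g; 94.727 has 5 s.f., so the result keeps min(2, 5) = 2 s.f.
Rounded to 2 significant figures: 0.041 g.

0.041 g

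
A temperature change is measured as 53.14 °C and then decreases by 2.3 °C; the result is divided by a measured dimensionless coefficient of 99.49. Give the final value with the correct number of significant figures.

0.511 °C

53.14 °C − 2.3 °C = 50.84 °C; the difference is limited to 1 decimal place (3 s.f.).
Carrying full precision, 50.84 ÷ 99.49 = 0.511006131269… °C; 99.49 has 4 s.f., so the result keeps min(3, 4) = 3 s.f.
Rounded to 3 significant figures: 0.511 °C.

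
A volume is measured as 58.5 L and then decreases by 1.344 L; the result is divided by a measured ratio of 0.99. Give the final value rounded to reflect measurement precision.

58 L

58.5 L − 1.344 L = 57.156 L; the difference is limited to 1 decimal place (3 s.f.).
Carrying full precision, 57.156 ÷ 0.99 = 57.7333333333… L; 0.99 has 2 s.f., so the result keeps min(3, 2) = 2 s.f.
Rounded to 2 significant figures: 58 L.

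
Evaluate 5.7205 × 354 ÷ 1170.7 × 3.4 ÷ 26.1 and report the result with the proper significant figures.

2.3 × 10^-1

5.7205 × 354 ÷ 1170.7 × 3.4 ÷ 26.1 = 0.225335721137…
Multiplication/division keeps the fewest significant figures: 5.7205 → 5 s.f., 354 → 3 s.f., 1170.7 → 5 s.f., 3.4 → 2 s.f., 26.1 → 3 s.f.; limit is 2.
Rounded to 2 significant figures: 2.3 × 10^-1.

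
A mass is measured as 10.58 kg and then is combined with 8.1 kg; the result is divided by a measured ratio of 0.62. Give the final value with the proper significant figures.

30. kg

10.58 kg + 8.1 kg = 18.68 kg; the sum is limited to 1 decimal place (3 s.f.).
Carrying full precision, 18.68 ÷ 0.62 = 30.1290322581… kg; 0.62 has 2 s.f., so the result keeps min(3, 2) = 2 s.f.
Rounded to 2 significant figures: 30. kg.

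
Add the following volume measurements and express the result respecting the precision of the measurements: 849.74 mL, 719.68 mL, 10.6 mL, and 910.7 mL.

849.74 mL + 719.68 mL + 10.6 mL + 910.7 mL = 2490.72 mL.
Addition/subtraction keeps the fewest decimal places: 849.74 → 2 decimal places, 719.68 → 2 decimal places, 10.6 → 1 decimal place, 910.7 → 1 decimal place; limit is 1.
Rounded to 1 decimal place: 2490.7 mL.

2490.7 mL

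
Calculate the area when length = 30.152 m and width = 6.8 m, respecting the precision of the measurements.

area = 30.152 m × 6.8 m = 205.0336 m².
30.152 has 5 significant figures; 6.8 has 2.
Division/multiplication keeps the fewest: 2 significant figures.
Rounded: 2.1 × 10^2 m².

2.1 × 10^2 m²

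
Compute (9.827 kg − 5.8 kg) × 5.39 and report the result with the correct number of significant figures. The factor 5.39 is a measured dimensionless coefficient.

9.827 kg − 5.8 kg = 4.027 kg; the difference is limited to 1 decimal place (2 s.f.).
Carrying full precision, 4.027 × 5.39 = 21.70553 kg; 5.39 has 3 s.f., so the result keeps min(2, 3) = 2 s.f.
Rounded to 2 significant figures: 22 kg.

22 kg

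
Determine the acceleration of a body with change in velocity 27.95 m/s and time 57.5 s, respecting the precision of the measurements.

acceleration = 27.95 m/s ÷ 57.5 s = 0.486086956522… m/s².
27.95 has 4 significant figures; 57.5 has 3.
Division/multiplication keeps the fewest: 3 significant figures.
Rounded: 0.486 m/s².

0.486 m/s²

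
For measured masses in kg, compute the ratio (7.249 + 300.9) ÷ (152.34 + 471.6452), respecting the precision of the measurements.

0.4938

7.249 + 300.9 = 308.149, limited to 1 d.p. → 4 s.f.; 152.34 + 471.6452 = 623.9852, limited to 2 d.p. → 5 s.f.
Carrying full precision, 308.149 ÷ 623.9852 = 0.493840238518…; keep min(4, 5) = 4 s.f.
Rounded to 4 significant figures: 0.4938.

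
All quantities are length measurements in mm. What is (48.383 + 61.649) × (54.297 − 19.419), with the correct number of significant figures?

3837.7 mm²

48.383 + 61.649 = 110.032, limited to 3 d.p. → 6 s.f.; 54.297 − 19.419 = 34.878, limited to 3 d.p. → 5 s.f.
Carrying full precision, 110.032 × 34.878 = 3837.696096; keep min(6, 5) = 5 s.f.
Rounded to 5 significant figures: 3837.7 mm².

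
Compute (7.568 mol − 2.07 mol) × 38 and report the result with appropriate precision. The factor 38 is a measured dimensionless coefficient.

2.1 × 10² mol

7.568 mol − 2.07 mol = 5.498 mol; the difference is limited to 2 decimal places (3 s.f.).
Carrying full precision, 5.498 × 38 = 208.924 mol; 38 has 2 s.f., so the result keeps min(3, 2) = 2 s.f.
Rounded to 2 significant figures: 2.1 × 10² mol.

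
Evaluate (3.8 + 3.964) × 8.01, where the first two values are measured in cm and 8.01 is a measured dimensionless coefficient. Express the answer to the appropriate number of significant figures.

62 cm

3.8 cm + 3.964 cm = 7.764 cm; the sum is limited to 1 decimal place (2 s.f.).
Carrying full precision, 7.764 × 8.01 = 62.18964 cm; 8.01 has 3 s.f., so the result keeps min(2, 3) = 2 s.f.
Rounded to 2 significant figures: 62 cm.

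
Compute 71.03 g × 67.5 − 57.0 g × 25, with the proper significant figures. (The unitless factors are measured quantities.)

71.03 × 67.5 = 4794.525 → 4.79 × 10³ g (3 s.f., last digit at the 10^1 place).
57.0 × 25 = 1425 → 1.4 × 10³ g (2 s.f., last digit at the 10^2 place).
Difference: 3369.525 g; keep the coarser place, 10^2.
Result: 3.4 × 10³ g.

3.4 × 10³ g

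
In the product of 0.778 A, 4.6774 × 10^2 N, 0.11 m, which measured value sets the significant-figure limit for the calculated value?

0.778 A → 3 s.f.; 4.6774 × 10^2 N → 5 s.f.; 0.11 m → 2 s.f.
The fewest is 2 significant figures, from 0.11 m.

0.11 m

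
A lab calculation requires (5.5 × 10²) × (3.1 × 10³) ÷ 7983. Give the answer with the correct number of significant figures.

(5.5 × 10²) × (3.1 × 10³) ÷ 7983 = 213.578855067…
Multiplication/division keeps the fewest significant figures: 5.5 × 10² → 2 s.f., 3.1 × 10³ → 2 s.f., 7983 → 4 s.f.; limit is 2.
Rounded to 2 significant figures: 2.1 × 10².

2.1 × 10²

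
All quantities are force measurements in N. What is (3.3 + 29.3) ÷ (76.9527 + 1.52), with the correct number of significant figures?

0.415

3.3 + 29.3 = 32.6, limited to 1 d.p. → 3 s.f.; 76.9527 + 1.52 = 78.4727, limited to 2 d.p. → 4 s.f.
Carrying full precision, 32.6 ÷ 78.4727 = 0.415431098968…; keep min(3, 4) = 3 s.f.
Rounded to 3 significant figures: 0.415.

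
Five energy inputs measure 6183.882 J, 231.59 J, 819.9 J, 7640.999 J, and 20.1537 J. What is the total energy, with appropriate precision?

6183.882 J + 231.59 J + 819.9 J + 7640.999 J + 20.1537 J = 14896.5247 J.
Addition/subtraction keeps the fewest decimal places: 6183.882 → 3 decimal places, 231.59 → 2 decimal places, 819.9 → 1 decimal place, 7640.999 → 3 decimal places, 20.1537 → 4 decimal places; limit is 1.
Rounded to 1 decimal place: 14896.5 J.

14896.5 J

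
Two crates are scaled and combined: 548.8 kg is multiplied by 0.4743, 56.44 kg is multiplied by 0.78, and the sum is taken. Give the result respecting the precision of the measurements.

304 kg

548.8 × 0.4743 = 260.29584 → 260.3 kg (4 s.f., last digit at the 10^-1 place).
56.44 × 0.78 = 44.0232 → 44 kg (2 s.f., last digit at the 10^0 place).
Sum: 304.31904 kg; keep the coarser place, 10^0.
Result: 304 kg.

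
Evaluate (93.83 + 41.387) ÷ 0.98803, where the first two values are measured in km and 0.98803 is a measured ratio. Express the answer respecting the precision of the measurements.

93.83 km + 41.387 km = 135.217 km; the sum is limited to 2 decimal places (5 s.f.).
Carrying full precision, 135.217 ÷ 0.98803 = 136.85515622… km; 0.98803 has 5 s.f., so the result keeps min(5, 5) = 5 s.f.
Rounded to 5 significant figures: 1.3686 × 10^2 km.

1.3686 × 10^2 km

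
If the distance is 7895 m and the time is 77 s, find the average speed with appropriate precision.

1.0 × 10^2 m/s

average speed = 7895 m ÷ 77 s = 102.532467532… m/s.
7895 has 4 significant figures; 77 has 2.
Division/multiplication keeps the fewest: 2 significant figures.
Rounded: 1.0 × 10^2 m/s.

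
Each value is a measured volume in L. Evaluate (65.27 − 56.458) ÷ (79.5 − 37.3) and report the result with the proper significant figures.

65.27 − 56.458 = 8.812, limited to 2 d.p. → 3 s.f.; 79.5 − 37.3 = 42.2, limited to 1 d.p. → 3 s.f.
Carrying full precision, 8.812 ÷ 42.2 = 0.208815165877…; keep min(3, 3) = 3 s.f.
Rounded to 3 significant figures: 0.209.

0.209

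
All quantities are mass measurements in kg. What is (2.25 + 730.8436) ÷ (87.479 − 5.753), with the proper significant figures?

8.9701

2.25 + 730.8436 = 733.0936, limited to 2 d.p. → 5 s.f.; 87.479 − 5.753 = 81.726, limited to 3 d.p. → 5 s.f.
Carrying full precision, 733.0936 ÷ 81.726 = 8.97013924577…; keep min(5, 5) = 5 s.f.
Rounded to 5 significant figures: 8.9701.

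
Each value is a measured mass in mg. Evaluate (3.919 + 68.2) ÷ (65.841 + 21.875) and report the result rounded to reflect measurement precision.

0.822

3.919 + 68.2 = 72.119, limited to 1 d.p. → 3 s.f.; 65.841 + 21.875 = 87.716, limited to 3 d.p. → 5 s.f.
Carrying full precision, 72.119 ÷ 87.716 = 0.822187514251…; keep min(3, 5) = 3 s.f.
Rounded to 3 significant figures: 0.822.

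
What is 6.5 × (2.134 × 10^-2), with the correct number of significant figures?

6.5 × (2.134 × 10^-2) = 0.13871
Multiplication/division keeps the fewest significant figures: 6.5 → 2 s.f., 2.134 × 10^-2 → 4 s.f.; limit is 2.
Rounded to 2 significant figures: 0.14.

0.14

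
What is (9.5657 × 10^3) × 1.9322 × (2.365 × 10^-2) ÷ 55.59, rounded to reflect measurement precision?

7.863

(9.5657 × 10^3) × 1.9322 × (2.365 × 10^-2) ÷ 55.59 = 7.86327211767…
Multiplication/division keeps the fewest significant figures: 9.5657 × 10^3 → 5 s.f., 1.9322 → 5 s.f., 2.365 × 10^-2 → 4 s.f., 55.59 → 4 s.f.; limit is 4.
Rounded to 4 significant figures: 7.863.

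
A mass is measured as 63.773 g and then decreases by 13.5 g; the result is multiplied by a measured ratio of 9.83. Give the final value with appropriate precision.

494 g

63.773 g − 13.5 g = 50.273 g; the difference is limited to 1 decimal place (3 s.f.).
Carrying full precision, 50.273 × 9.83 = 494.18359 g; 9.83 has 3 s.f., so the result keeps min(3, 3) = 3 s.f.
Rounded to 3 significant figures: 494 g.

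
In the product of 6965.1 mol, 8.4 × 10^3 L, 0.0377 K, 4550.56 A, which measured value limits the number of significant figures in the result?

6965.1 mol → 5 s.f.; 8.4 × 10^3 L → 2 s.f.; 0.0377 K → 3 s.f.; 4550.56 A → 6 s.f.
The fewest is 2 significant figures, from 8.4 × 10^3 L.

8.4 × 10^3 L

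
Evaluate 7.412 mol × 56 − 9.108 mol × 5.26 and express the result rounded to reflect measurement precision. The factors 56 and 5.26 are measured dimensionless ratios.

7.412 × 56 = 415.072 → 4.2 × 10^2 mol (2 s.f., last digit at the 10^1 place).
9.108 × 5.26 = 47.90808 → 47.9 mol (3 s.f., last digit at the 10^-1 place).
Difference: 367.16392 mol; keep the coarser place, 10^1.
Result: 3.7 × 10^2 mol.

3.7 × 10^2 mol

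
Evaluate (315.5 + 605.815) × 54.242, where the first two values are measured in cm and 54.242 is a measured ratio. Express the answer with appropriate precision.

4.997 × 10⁴ cm

315.5 cm + 605.815 cm = 921.315 cm; the sum is limited to 1 decimal place (4 s.f.).
Carrying full precision, 921.315 × 54.242 = 49973.96823 cm; 54.242 has 5 s.f., so the result keeps min(4, 5) = 4 s.f.
Rounded to 4 significant figures: 4.997 × 10⁴ cm.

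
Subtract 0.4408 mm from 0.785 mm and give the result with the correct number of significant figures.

0.785 mm − 0.4408 mm = 0.3442 mm.
Addition/subtraction keeps the fewest decimal places: 0.785 → 3 decimal places, 0.4408 → 4 decimal places; limit is 3.
Rounded to 3 decimal places: 0.344 mm.

0.344 mm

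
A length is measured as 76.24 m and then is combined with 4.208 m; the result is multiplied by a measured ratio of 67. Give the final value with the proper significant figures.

76.24 m + 4.208 m = 80.448 m; the sum is limited to 2 decimal places (4 s.f.).
Carrying full precision, 80.448 × 67 = 5390.016 m; 67 has 2 s.f., so the result keeps min(4, 2) = 2 s.f.
Rounded to 2 significant figures: 5.4 × 10^3 m.

5.4 × 10^3 m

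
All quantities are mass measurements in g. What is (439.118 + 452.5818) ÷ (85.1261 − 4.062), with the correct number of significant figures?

11.000

439.118 + 452.5818 = 891.6998, limited to 3 d.p. → 6 s.f.; 85.1261 − 4.062 = 81.0641, limited to 3 d.p. → 5 s.f.
Carrying full precision, 891.6998 ÷ 81.0641 = 10.9999346196…; keep min(6, 5) = 5 s.f.
Rounded to 5 significant figures: 11.000.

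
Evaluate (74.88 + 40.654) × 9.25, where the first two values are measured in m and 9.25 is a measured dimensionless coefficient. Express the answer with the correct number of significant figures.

1.07 × 10^3 m

74.88 m + 40.654 m = 115.534 m; the sum is limited to 2 decimal places (5 s.f.).
Carrying full precision, 115.534 × 9.25 = 1068.6895 m; 9.25 has 3 s.f., so the result keeps min(5, 3) = 3 s.f.
Rounded to 3 significant figures: 1.07 × 10^3 m.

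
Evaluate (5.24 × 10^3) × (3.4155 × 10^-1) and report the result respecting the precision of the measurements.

1.79 × 10^3

(5.24 × 10^3) × (3.4155 × 10^-1) = 1789.722
Multiplication/division keeps the fewest significant figures: 5.24 × 10^3 → 3 s.f., 3.4155 × 10^-1 → 5 s.f.; limit is 3.
Rounded to 3 significant figures: 1.79 × 10^3.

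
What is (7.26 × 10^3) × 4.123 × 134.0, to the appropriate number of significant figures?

4.01 × 10^6

(7.26 × 10^3) × 4.123 × 134.0 = 4011019.32
Multiplication/division keeps the fewest significant figures: 7.26 × 10^3 → 3 s.f., 4.123 → 4 s.f., 134.0 → 4 s.f.; limit is 3.
Rounded to 3 significant figures: 4.01 × 10^6.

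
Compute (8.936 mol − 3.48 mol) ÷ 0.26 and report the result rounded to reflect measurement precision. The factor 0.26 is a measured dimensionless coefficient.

21 mol

8.936 mol − 3.48 mol = 5.456 mol; the difference is limited to 2 decimal places (3 s.f.).
Carrying full precision, 5.456 ÷ 0.26 = 20.9846153846… mol; 0.26 has 2 s.f., so the result keeps min(3, 2) = 2 s.f.
Rounded to 2 significant figures: 21 mol.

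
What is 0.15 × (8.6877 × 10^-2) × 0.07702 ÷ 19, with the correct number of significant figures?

5.3 × 10^-5

0.15 × (8.6877 × 10^-2) × 0.07702 ÷ 19 = 0.0000528257884737…
Multiplication/division keeps the fewest significant figures: 0.15 → 2 s.f., 8.6877 × 10^-2 → 5 s.f., 0.07702 → 4 s.f., 19 → 2 s.f.; limit is 2.
Rounded to 2 significant figures: 5.3 × 10^-5.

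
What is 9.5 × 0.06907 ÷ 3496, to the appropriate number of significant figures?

1.9 × 10^-4

9.5 × 0.06907 ÷ 3496 = 0.000187690217391…
Multiplication/division keeps the fewest significant figures: 9.5 → 2 s.f., 0.06907 → 4 s.f., 3496 → 4 s.f.; limit is 2.
Rounded to 2 significant figures: 1.9 × 10^-4.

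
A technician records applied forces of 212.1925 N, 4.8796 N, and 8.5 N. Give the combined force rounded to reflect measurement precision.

212.1925 N + 4.8796 N + 8.5 N = 225.5721 N.
Addition/subtraction keeps the fewest decimal places: 212.1925 → 4 decimal places, 4.8796 → 4 decimal places, 8.5 → 1 decimal place; limit is 1.
Rounded to 1 decimal place: 225.6 N.

225.6 N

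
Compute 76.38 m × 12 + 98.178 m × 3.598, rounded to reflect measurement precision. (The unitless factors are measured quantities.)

76.38 × 12 = 916.56 → 9.2 × 10² m (2 s.f., last digit at the 10^1 place).
98.178 × 3.598 = 353.244444 → 3.532 × 10² m (4 s.f., last digit at the 10^-1 place).
Sum: 1269.804444 m; keep the coarser place, 10^1.
Result: 1.27 × 10³ m.

1.27 × 10³ m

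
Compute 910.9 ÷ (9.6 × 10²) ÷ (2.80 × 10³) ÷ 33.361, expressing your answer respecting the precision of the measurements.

910.9 ÷ (9.6 × 10²) ÷ (2.80 × 10³) ÷ 33.361 = 0.0000101578636161…
Multiplication/division keeps the fewest significant figures: 910.9 → 4 s.f., 9.6 × 10² → 2 s.f., 2.80 × 10³ → 3 s.f., 33.361 → 5 s.f.; limit is 2.
Rounded to 2 significant figures: 1.0 × 10⁻⁵.

1.0 × 10⁻⁵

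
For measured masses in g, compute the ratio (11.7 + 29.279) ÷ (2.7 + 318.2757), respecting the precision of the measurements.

11.7 + 29.279 = 40.979, limited to 1 d.p. → 3 s.f.; 2.7 + 318.2757 = 320.9757, limited to 1 d.p. → 4 s.f.
Carrying full precision, 40.979 ÷ 320.9757 = 0.127670100883…; keep min(3, 4) = 3 s.f.
Rounded to 3 significant figures: 0.128.

0.128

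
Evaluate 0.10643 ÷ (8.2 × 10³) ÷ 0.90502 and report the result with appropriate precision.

1.4 × 10⁻⁵

0.10643 ÷ (8.2 × 10³) ÷ 0.90502 = 0.0000143414159827…
Multiplication/division keeps the fewest significant figures: 0.10643 → 5 s.f., 8.2 × 10³ → 2 s.f., 0.90502 → 5 s.f.; limit is 2.
Rounded to 2 significant figures: 1.4 × 10⁻⁵.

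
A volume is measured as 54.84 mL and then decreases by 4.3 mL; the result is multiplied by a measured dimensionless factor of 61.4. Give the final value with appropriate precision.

54.84 mL − 4.3 mL = 50.54 mL; the difference is limited to 1 decimal place (3 s.f.).
Carrying full precision, 50.54 × 61.4 = 3103.156 mL; 61.4 has 3 s.f., so the result keeps min(3, 3) = 3 s.f.
Rounded to 3 significant figures: 3.10 × 10^3 mL.

3.10 × 10^3 mL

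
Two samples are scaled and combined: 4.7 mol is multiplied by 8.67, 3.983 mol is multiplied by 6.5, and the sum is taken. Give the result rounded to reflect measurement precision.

67 mol

4.7 × 8.67 = 40.749 → 41 mol (2 s.f., last digit at the 10^0 place).
3.983 × 6.5 = 25.8895 → 26 mol (2 s.f., last digit at the 10^0 place).
Sum: 66.6385 mol; keep the coarser place, 10^0.
Result: 67 mol.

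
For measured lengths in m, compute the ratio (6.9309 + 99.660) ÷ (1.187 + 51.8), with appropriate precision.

2.01

6.9309 + 99.660 = 106.5909, limited to 3 d.p. → 6 s.f.; 1.187 + 51.8 = 52.987, limited to 1 d.p. → 3 s.f.
Carrying full precision, 106.5909 ÷ 52.987 = 2.01164247834…; keep min(6, 3) = 3 s.f.
Rounded to 3 significant figures: 2.01.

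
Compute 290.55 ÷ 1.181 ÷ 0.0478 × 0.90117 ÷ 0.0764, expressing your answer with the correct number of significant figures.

6.07 × 10^4

290.55 ÷ 1.181 ÷ 0.0478 × 0.90117 ÷ 0.0764 = 60709.4715551…
Multiplication/division keeps the fewest significant figures: 290.55 → 5 s.f., 1.181 → 4 s.f., 0.0478 → 3 s.f., 0.90117 → 5 s.f., 0.0764 → 3 s.f.; limit is 3.
Rounded to 3 significant figures: 6.07 × 10^4.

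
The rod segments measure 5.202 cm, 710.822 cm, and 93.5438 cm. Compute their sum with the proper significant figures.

5.202 cm + 710.822 cm + 93.5438 cm = 809.5678 cm.
Addition/subtraction keeps the fewest decimal places: 5.202 → 3 decimal places, 710.822 → 3 decimal places, 93.5438 → 4 decimal places; limit is 3.
Rounded to 3 decimal places: 809.568 cm.

809.568 cm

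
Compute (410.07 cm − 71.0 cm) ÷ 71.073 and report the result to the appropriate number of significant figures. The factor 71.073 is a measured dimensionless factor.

410.07 cm − 71.0 cm = 339.07 cm; the difference is limited to 1 decimal place (4 s.f.).
Carrying full precision, 339.07 ÷ 71.073 = 4.77072868741… cm; 71.073 has 5 s.f., so the result keeps min(4, 5) = 4 s.f.
Rounded to 4 significant figures: 4.771 cm.

4.771 cm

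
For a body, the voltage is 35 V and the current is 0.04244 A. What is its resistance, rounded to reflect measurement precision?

8.2 × 10² Ω

resistance = 35 V ÷ 0.04244 A = 824.693685203… Ω.
35 has 2 significant figures; 0.04244 has 4.
Division/multiplication keeps the fewest: 2 significant figures.
Rounded: 8.2 × 10² Ω.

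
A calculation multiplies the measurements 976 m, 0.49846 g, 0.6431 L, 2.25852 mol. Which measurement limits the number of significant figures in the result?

976 m → 3 s.f.; 0.49846 g → 5 s.f.; 0.6431 L → 4 s.f.; 2.25852 mol → 6 s.f.
The fewest is 3 significant figures, from 976 m.

976 m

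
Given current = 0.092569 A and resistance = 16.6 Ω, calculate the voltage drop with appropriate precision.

1.54 V

voltage drop = 0.092569 A × 16.6 Ω = 1.5366454 V.
0.092569 has 5 significant figures; 16.6 has 3.
Division/multiplication keeps the fewest: 3 significant figures.
Rounded: 1.54 V.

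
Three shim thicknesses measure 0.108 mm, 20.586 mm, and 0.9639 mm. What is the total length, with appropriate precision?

21.658 mm

0.108 mm + 20.586 mm + 0.9639 mm = 21.6579 mm.
Addition/subtraction keeps the fewest decimal places: 0.108 → 3 decimal places, 20.586 → 3 decimal places, 0.9639 → 4 decimal places; limit is 3.
Rounded to 3 decimal places: 21.658 mm.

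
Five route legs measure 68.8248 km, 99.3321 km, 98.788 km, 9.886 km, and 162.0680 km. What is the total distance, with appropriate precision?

68.8248 km + 99.3321 km + 98.788 km + 9.886 km + 162.0680 km = 438.8989 km.
Addition/subtraction keeps the fewest decimal places: 68.8248 → 4 decimal places, 99.3321 → 4 decimal places, 98.788 → 3 decimal places, 9.886 → 3 decimal places, 162.0680 → 4 decimal places; limit is 3.
Rounded to 3 decimal places: 438.899 km.

438.899 km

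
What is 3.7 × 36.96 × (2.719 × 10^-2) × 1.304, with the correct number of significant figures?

3.7 × 36.96 × (2.719 × 10^-2) × 1.304 = 4.84864609152
Multiplication/division keeps the fewest significant figures: 3.7 → 2 s.f., 36.96 → 4 s.f., 2.719 × 10^-2 → 4 s.f., 1.304 → 4 s.f.; limit is 2.
Rounded to 2 significant figures: 4.8.

4.8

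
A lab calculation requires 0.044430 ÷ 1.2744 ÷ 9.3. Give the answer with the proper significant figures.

3.7 × 10^-3

0.044430 ÷ 1.2744 ÷ 9.3 = 0.00374875969463…
Multiplication/division keeps the fewest significant figures: 0.044430 → 5 s.f., 1.2744 → 5 s.f., 9.3 → 2 s.f.; limit is 2.
Rounded to 2 significant figures: 3.7 × 10^-3.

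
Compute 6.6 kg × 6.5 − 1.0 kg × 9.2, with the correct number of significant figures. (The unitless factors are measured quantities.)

6.6 × 6.5 = 42.9 → 43 kg (2 s.f., last digit at the 10^0 place).
1.0 × 9.2 = 9.2 → 9.2 kg (2 s.f., last digit at the 10^-1 place).
Difference: 33.7 kg; keep the coarser place, 10^0.
Result: 34 kg.

34 kg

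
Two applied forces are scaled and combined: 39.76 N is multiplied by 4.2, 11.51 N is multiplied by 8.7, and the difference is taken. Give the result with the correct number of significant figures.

39.76 × 4.2 = 166.992 → 1.7 × 10^2 N (2 s.f., last digit at the 10^1 place).
11.51 × 8.7 = 100.137 → 1.0 × 10^2 N (2 s.f., last digit at the 10^1 place).
Difference: 66.855 N; keep the coarser place, 10^1.
Result: 7 × 10^1 N.

7 × 10^1 N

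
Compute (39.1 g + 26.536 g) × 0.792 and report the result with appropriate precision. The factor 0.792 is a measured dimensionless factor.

52.0 g

39.1 g + 26.536 g = 65.636 g; the sum is limited to 1 decimal place (3 s.f.).
Carrying full precision, 65.636 × 0.792 = 51.983712 g; 0.792 has 3 s.f., so the result keeps min(3, 3) = 3 s.f.
Rounded to 3 significant figures: 52.0 g.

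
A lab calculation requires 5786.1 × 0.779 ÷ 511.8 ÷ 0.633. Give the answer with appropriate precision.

5786.1 × 0.779 ÷ 511.8 ÷ 0.633 = 13.912955668…
Multiplication/division keeps the fewest significant figures: 5786.1 → 5 s.f., 0.779 → 3 s.f., 511.8 → 4 s.f., 0.633 → 3 s.f.; limit is 3.
Rounded to 3 significant figures: 13.9.

13.9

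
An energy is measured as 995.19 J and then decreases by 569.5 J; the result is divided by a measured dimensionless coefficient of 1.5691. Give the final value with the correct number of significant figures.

271.3 J

995.19 J − 569.5 J = 425.69 J; the difference is limited to 1 decimal place (4 s.f.).
Carrying full precision, 425.69 ÷ 1.5691 = 271.295647186… J; 1.5691 has 5 s.f., so the result keeps min(4, 5) = 4 s.f.
Rounded to 4 significant figures: 271.3 J.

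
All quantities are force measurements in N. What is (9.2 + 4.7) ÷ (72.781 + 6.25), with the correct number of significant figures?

9.2 + 4.7 = 13.9, limited to 1 d.p. → 3 s.f.; 72.781 + 6.25 = 79.031, limited to 2 d.p. → 4 s.f.
Carrying full precision, 13.9 ÷ 79.031 = 0.175880350748…; keep min(3, 4) = 3 s.f.
Rounded to 3 significant figures: 0.176.

0.176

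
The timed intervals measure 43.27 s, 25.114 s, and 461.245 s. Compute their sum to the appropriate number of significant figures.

43.27 s + 25.114 s + 461.245 s = 529.629 s.
Addition/subtraction keeps the fewest decimal places: 43.27 → 2 decimal places, 25.114 → 3 decimal places, 461.245 → 3 decimal places; limit is 2.
Rounded to 2 decimal places: 529.63 s.

529.63 s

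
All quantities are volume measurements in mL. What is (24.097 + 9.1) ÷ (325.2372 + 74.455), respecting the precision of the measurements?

0.0831

24.097 + 9.1 = 33.197, limited to 1 d.p. → 3 s.f.; 325.2372 + 74.455 = 399.6922, limited to 3 d.p. → 6 s.f.
Carrying full precision, 33.197 ÷ 399.6922 = 0.083056411909…; keep min(3, 6) = 3 s.f.
Rounded to 3 significant figures: 0.0831.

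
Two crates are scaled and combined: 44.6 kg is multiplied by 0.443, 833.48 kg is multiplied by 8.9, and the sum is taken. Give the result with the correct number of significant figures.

44.6 × 0.443 = 19.7578 → 19.8 kg (3 s.f., last digit at the 10^-1 place).
833.48 × 8.9 = 7417.972 → 7.4 × 10^3 kg (2 s.f., last digit at the 10^2 place).
Sum: 7437.7298 kg; keep the coarser place, 10^2.
Result: 7.4 × 10^3 kg.

7.4 × 10^3 kg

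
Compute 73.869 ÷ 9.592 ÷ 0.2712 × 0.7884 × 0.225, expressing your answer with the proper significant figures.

5.04

73.869 ÷ 9.592 ÷ 0.2712 × 0.7884 × 0.225 = 5.03723831668…
Multiplication/division keeps the fewest significant figures: 73.869 → 5 s.f., 9.592 → 4 s.f., 0.2712 → 4 s.f., 0.7884 → 4 s.f., 0.225 → 3 s.f.; limit is 3.
Rounded to 3 significant figures: 5.04.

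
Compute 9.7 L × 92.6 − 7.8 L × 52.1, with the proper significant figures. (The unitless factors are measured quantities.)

9.7 × 92.6 = 898.22 → 9.0 × 10^2 L (2 s.f., last digit at the 10^1 place).
7.8 × 52.1 = 406.38 → 4.1 × 10^2 L (2 s.f., last digit at the 10^1 place).
Difference: 491.84 L; keep the coarser place, 10^1.
Result: 4.9 × 10^2 L.

4.9 × 10^2 L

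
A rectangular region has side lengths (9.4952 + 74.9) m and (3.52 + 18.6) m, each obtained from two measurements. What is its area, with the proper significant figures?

1.87 × 10³ m²

9.4952 + 74.9 = 84.3952, limited to 1 d.p. → 3 s.f.; 3.52 + 18.6 = 22.12, limited to 1 d.p. → 3 s.f.
Carrying full precision, 84.3952 × 22.12 = 1866.821824; keep min(3, 3) = 3 s.f.
Rounded to 3 significant figures: 1.87 × 10³ m².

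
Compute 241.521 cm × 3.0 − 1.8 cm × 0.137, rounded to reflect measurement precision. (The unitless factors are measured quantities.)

7.2 × 10² cm

241.521 × 3.0 = 724.563 → 7.2 × 10² cm (2 s.f., last digit at the 10^1 place).
1.8 × 0.137 = 0.2466 → 0.25 cm (2 s.f., last digit at the 10^-2 place).
Difference: 724.3164 cm; keep the coarser place, 10^1.
Result: 7.2 × 10² cm.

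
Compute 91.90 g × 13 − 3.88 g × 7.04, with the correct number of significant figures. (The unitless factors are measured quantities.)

91.90 × 13 = 1194.7 → 1.2 × 10^3 g (2 s.f., last digit at the 10^2 place).
3.88 × 7.04 = 27.3152 → 27.3 g (3 s.f., last digit at the 10^-1 place).
Difference: 1167.3848 g; keep the coarser place, 10^2.
Result: 1.2 × 10^3 g.

1.2 × 10^3 g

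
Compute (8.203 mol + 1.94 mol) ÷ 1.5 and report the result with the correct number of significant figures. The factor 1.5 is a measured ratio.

8.203 mol + 1.94 mol = 10.143 mol; the sum is limited to 2 decimal places (4 s.f.).
Carrying full precision, 10.143 ÷ 1.5 = 6.762 mol; 1.5 has 2 s.f., so the result keeps min(4, 2) = 2 s.f.
Rounded to 2 significant figures: 6.8 mol.

6.8 mol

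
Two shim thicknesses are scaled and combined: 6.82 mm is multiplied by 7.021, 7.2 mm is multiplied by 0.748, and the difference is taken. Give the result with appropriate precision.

6.82 × 7.021 = 47.88322 → 47.9 mm (3 s.f., last digit at the 10^-1 place).
7.2 × 0.748 = 5.3856 → 5.4 mm (2 s.f., last digit at the 10^-1 place).
Difference: 42.49762 mm; keep the coarser place, 10^-1.
Result: 42.5 mm.

42.5 mm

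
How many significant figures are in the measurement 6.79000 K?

6

6.79000: trailing zeros after a decimal point are significant.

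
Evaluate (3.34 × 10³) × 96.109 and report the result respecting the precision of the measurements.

3.21 × 10⁵

(3.34 × 10³) × 96.109 = 321004.06
Multiplication/division keeps the fewest significant figures: 3.34 × 10³ → 3 s.f., 96.109 → 5 s.f.; limit is 3.
Rounded to 3 significant figures: 3.21 × 10⁵.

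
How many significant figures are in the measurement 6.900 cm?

6.900: trailing zeros after a decimal point are significant.

4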